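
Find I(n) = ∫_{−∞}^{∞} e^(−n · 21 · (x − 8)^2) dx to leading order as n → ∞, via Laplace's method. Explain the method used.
I(n) = sqrt(π/(21n))

Here φ(x) = 21 · (x − 8)^2 has its unique minimum at x* = 8 with φ(x*) = 0 and φ''(x*) = 42. Laplace's method gives
  I(n) ~ e^(−n φ(x*)) · sqrt(2π / (n · φ''(x*))) = sqrt(2π / (42n)) = sqrt(π/(21n)).
This is exact: substituting u = (x − 8)·sqrt(21n) gives I(n) = (1/sqrt(21n)) ∫_{−∞}^{∞} e^(−u^2) du = sqrt(π/(21n)).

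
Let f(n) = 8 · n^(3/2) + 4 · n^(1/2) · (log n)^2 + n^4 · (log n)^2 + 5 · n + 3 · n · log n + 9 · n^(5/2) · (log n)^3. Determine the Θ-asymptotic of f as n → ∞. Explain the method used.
f(n) ∈ Θ(n^4 · (log n)^2)

Compare the terms by growth order. For large n, n^a · (log n)^b dominates n^a' · (log n)^b' iff a > a', or (a = a' and b > b'). Ranking the 6 terms shows the dominant one is n^4 · (log n)^2. Hence f(n) ∈ Θ(n^4 · (log n)^2).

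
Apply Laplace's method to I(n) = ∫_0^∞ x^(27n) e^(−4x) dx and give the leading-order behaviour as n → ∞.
I(n) ~ (sqrt(2π·27n) / 4) · (27n/(4e))^(27n)

Write the integrand as exp(27n ln x − 4x) and set f(x) = 27n ln x − 4x. Then f'(x) = 27n/x − 4 = 0 at x* = 27n/4, and f''(x*) = −27n/x*^2 = −4^2/(27n). Laplace's method (interior maximum) gives
  I(n) ~ e^(f(x*)) · sqrt(2π / |f''(x*)|)
        = exp(27n ln(27n/4) − 27n) · sqrt(2π · 27n / 4^2)
        = (27n/4)^(27n) e^(−27n) · sqrt(2π·27n) / 4
        = (sqrt(2π·27n) / 4) · (27n/(4e))^(27n).
This matches Γ(27n+1)/4^(27n+1) with Stirling applied to Γ.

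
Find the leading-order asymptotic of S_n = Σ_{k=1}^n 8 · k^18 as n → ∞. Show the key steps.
S_n ~ 8 · n^19 / 19

By integral comparison (Euler-Maclaurin), Σ_{k=1}^n 8 · k^18 = 8 · ∫_0^n x^18 dx + O(n^18) = 8 · n^19/19 + O(n^18). (Equivalently, Faulhaber's formula gives the same leading term.)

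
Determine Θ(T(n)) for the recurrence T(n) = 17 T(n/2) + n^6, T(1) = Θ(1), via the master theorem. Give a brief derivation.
T(n) = Θ(n^6)

log_2 17 ≈ 4.087. f(n) = n^6 dominates n^(log_2 17) since 6 > 4.087, and the regularity condition a·f(n/b) = 17·(n/2)^6 = (17/64)·n^6 ≤ c·f(n) holds with c = 17/64 ≈ 0.266 < 1. So this is Case 3: T(n) = Θ(f(n)) = Θ(n^6).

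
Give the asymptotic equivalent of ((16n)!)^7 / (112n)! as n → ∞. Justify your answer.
((16n)!)^7/(112n)! ~ ((2π·16n)^(6/2) / sqrt(7)) · 7^(−7·16n)  →  0

Write N = 16n. Stirling: N! ~ sqrt(2π N)(N/e)^N and (7N)! ~ sqrt(2π·7N)·(7N/e)^(7N).
  (N!)^7/(7N)! ~ (2π N)^(7/2) (N/e)^(7N) / [sqrt(2π·7N) (7N/e)^(7N)]
     = (2π N)^(7/2) / sqrt(2π·7N) · (N/(7N))^(7N)
     = (2π N)^((7−1)/2) / sqrt(7) · 7^(−7N).
Since 7^7 > 1, the factor 7^(−7N) decays exponentially, so the ratio → 0. Substituting N = 16n gives the stated form.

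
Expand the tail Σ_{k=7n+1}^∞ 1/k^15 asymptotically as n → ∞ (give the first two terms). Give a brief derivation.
Σ_{k>7n} 1/k^15 = 1/(14 · (7n)^14) − 1/(2 · (7n)^15) + O(1/(7n)^16)

Compare to the integral: ∫_{7n}^∞ x^(−15) dx = [−x^(−14)/14]_{7n}^∞ = 1/((15−1)·(7n)^14). The Euler-Maclaurin correction adds −f(7n)/2 = −1/(2·(7n)^15). Euler-Maclaurin then gives
  Σ_{k>7n} 1/k^15 = ∫_{7n}^∞ dx/x^15 − 1/(2·(7n)^15) + O(1/(7n)^16).
(Equivalently this is ζ(15) − Σ_{k≤7n} 1/k^15.)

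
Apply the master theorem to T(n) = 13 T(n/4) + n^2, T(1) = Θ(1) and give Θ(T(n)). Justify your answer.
T(n) = Θ(n^2)

log_4 13 ≈ 1.850. f(n) = n^2 dominates n^(log_4 13) since 2 > 1.850, and the regularity condition a·f(n/b) = 13·(n/4)^2 = (13/16)·n^2 ≤ c·f(n) holds with c = 13/16 ≈ 0.812 < 1. So this is Case 3: T(n) = Θ(f(n)) = Θ(n^2).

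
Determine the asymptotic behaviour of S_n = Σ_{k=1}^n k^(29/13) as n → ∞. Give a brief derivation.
S_n ~ (13/42) · n^(42/13)

Integral comparison: Σ_{k=1}^n k^(29/13) = ∫_0^n x^(29/13) dx + O(n^(29/13)). The integral is n^(1 + 29/13) / (1 + 29/13) = n^((29+13)/13) / ((29+13)/13) = (13/42) · n^(42/13).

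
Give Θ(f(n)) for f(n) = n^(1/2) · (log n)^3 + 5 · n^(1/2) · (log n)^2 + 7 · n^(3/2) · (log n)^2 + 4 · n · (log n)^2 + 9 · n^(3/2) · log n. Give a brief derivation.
f(n) ∈ Θ(n^(3/2) · (log n)^2)

Compare the terms by growth order. For large n, n^a · (log n)^b dominates n^a' · (log n)^b' iff a > a', or (a = a' and b > b'). Ranking the 5 terms shows the dominant one is 7 · n^(3/2) · (log n)^2. Hence f(n) ∈ Θ(n^(3/2) · (log n)^2).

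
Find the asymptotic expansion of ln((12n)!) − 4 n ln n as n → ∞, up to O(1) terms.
ln((12n)!) − 4 n ln n = 8 n ln n + 12(ln 12 − 1) n + (1/2) ln(2π·12n) + O(1/n)

Stirling: ln((12n)!) = 12n ln(12n) − 12n + (1/2) ln(2π·12n) + O(1/n).
Expand 12n ln(12n) = 12n (ln n + ln 12) = 12n ln n + 12n ln 12.
Subtract 4n ln n: leading term is (12 − 4) n ln n = 8 n ln n. The next term is 12n ln 12 − 12n = 12(ln 12 − 1) n. Then the (1/2) ln(2π·12n) correction.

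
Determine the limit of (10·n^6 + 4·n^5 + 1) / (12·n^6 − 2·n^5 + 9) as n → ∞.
lim = 10/12 = 5/6

For large n the leading n^6 terms dominate both numerator and denominator. Dividing top and bottom by n^6, every other term tends to 0, leaving 10/12 = 5/6.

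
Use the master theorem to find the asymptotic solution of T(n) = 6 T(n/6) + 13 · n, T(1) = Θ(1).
T(n) = Θ(n log n)

log_6 6 = 1, and f(n) = 13 · n = Θ(n^(log_6 6)). This is Case 2 of the master theorem: T(n) = Θ(f(n) · log n) = Θ(n log n).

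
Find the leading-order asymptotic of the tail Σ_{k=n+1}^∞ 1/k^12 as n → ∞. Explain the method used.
Σ_{k>n} 1/k^12 ~ 1/(11 · n^11)

Compare to the integral: ∫_{n}^∞ x^(−12) dx = [−x^(−11)/11]_{n}^∞ = 1/((12−1)·n^11). Euler-Maclaurin then gives
  Σ_{k>n} 1/k^12 = ∫_{n}^∞ dx/x^12 − 1/(2·n^12) + O(1/n^13).
(Equivalently this is ζ(12) − Σ_{k≤n} 1/k^12.)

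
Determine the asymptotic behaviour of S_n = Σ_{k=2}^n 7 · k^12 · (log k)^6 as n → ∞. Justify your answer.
S_n ~ 7 · n^13 · (log n)^6 / 13

By integral comparison, S_n = ∫_1^n 7 · x^12 · (log x)^6 dx + O(n^12 · (log n)^6). For the integral, the leading term of ∫_1^n x^12 (log x)^6 dx is n^13/13 · (log n)^6 (by repeated integration by parts; each step lowers the log-exponent and produces a relatively O(1/log n) correction). Hence S_n ~ 7 · n^13 · (log n)^6 / 13.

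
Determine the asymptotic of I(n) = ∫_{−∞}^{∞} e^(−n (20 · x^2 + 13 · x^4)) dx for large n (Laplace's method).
I(n) ~ sqrt(π/(20n))

φ(x) = 20 · x^2 + 13 · x^4 has its unique global minimum at x* = 0 (since φ'(x) = 40x + 52x^3 = 0 only at x = 0 for real x with both coefficients positive, and φ → ∞ as |x| → ∞). At x* = 0, φ(0) = 0 and φ''(0) = 40. Laplace's method then gives
  I(n) ~ sqrt(2π / (n · φ''(0))) · e^(−n φ(0)) = sqrt(2π / (40n)) = sqrt(π/(20n)).
The 13 · x^4 term contributes only at subleading order (an O(1/n) relative correction).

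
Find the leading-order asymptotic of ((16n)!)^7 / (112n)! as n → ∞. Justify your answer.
((16n)!)^7/(112n)! ~ ((2π·16n)^(6/2) / sqrt(7)) · 7^(−7·16n)  →  0

Write N = 16n. Stirling: N! ~ sqrt(2π N)(N/e)^N and (7N)! ~ sqrt(2π·7N)·(7N/e)^(7N).
  (N!)^7/(7N)! ~ (2π N)^(7/2) (N/e)^(7N) / [sqrt(2π·7N) (7N/e)^(7N)]
     = (2π N)^(7/2) / sqrt(2π·7N) · (N/(7N))^(7N)
     = (2π N)^((7−1)/2) / sqrt(7) · 7^(−7N).
Since 7^7 > 1, the factor 7^(−7N) decays exponentially, so the ratio → 0. Substituting N = 16n gives the stated form.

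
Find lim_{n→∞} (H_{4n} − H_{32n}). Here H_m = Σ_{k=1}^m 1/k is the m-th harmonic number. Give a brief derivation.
lim = ln(4/32) = −ln 8

Euler-Maclaurin gives H_m = ln m + γ + 1/(2m) + O(1/m^2). The γ and O(1/m) terms cancel in the difference:
  H_{4n} − H_{32n} = ln(4n) − ln(32n) + O(1/n) = ln(4/32) + O(1/n).
Hence the limit is ln(4/32) = −ln 8.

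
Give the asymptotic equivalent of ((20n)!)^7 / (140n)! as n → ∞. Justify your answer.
((20n)!)^7/(140n)! ~ ((2π·20n)^(6/2) / sqrt(7)) · 7^(−7·20n)  →  0

Write N = 20n. Stirling: N! ~ sqrt(2π N)(N/e)^N and (7N)! ~ sqrt(2π·7N)·(7N/e)^(7N).
  (N!)^7/(7N)! ~ (2π N)^(7/2) (N/e)^(7N) / [sqrt(2π·7N) (7N/e)^(7N)]
     = (2π N)^(7/2) / sqrt(2π·7N) · (N/(7N))^(7N)
     = (2π N)^((7−1)/2) / sqrt(7) · 7^(−7N).
Since 7^7 > 1, the factor 7^(−7N) decays exponentially, so the ratio → 0. Substituting N = 20n gives the stated form.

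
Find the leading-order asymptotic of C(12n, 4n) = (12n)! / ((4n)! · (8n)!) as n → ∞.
C(12n, 4n) ~ (27/4)^(4n) · sqrt(3/(4π·4n))

Write N = 4n. Apply Stirling to each factorial:
  (3N)! ~ sqrt(2π·3N) · (3N/e)^(3N),
  N! ~ sqrt(2π N) · (N/e)^N,
  (2N)! ~ sqrt(2π·2N) · (2N/e)^(2N).
The exponential factors combine to (3N)^(3N) / (N^N · (2N)^(2N)) = 3^(3N)/2^(2N) = (3^3/2^2)^N = (27/4)^N.
The square-root prefactors combine to sqrt(2π·3N) / (sqrt(2π N)·sqrt(2π·2N)) = sqrt(3 / (2π·2·N)) = sqrt(3/(4π·4n)).
Substituting N = 4n: C(12n, 4n) ~ (27/4)^(4n) · sqrt(3/(4π·4n)).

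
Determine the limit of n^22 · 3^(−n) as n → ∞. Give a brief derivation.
lim = 0

Exponentials with base > 1 dominate every fixed polynomial: for any fixed c, n^c / 3^n → 0 as n → ∞ (e.g. by the ratio test, or by writing 3^n = e^(n ln 3) and noting e^(n ln 3) / n^c → ∞). Hence n^22 · 3^(−n) = n^22 / 3^n → 0.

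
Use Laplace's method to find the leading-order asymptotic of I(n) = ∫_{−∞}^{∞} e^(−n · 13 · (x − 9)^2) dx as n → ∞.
I(n) = sqrt(π/(13n))

Here φ(x) = 13 · (x − 9)^2 has its unique minimum at x* = 9 with φ(x*) = 0 and φ''(x*) = 26. Laplace's method gives
  I(n) ~ e^(−n φ(x*)) · sqrt(2π / (n · φ''(x*))) = sqrt(2π / (26n)) = sqrt(π/(13n)).
This is exact: substituting u = (x − 9)·sqrt(13n) gives I(n) = (1/sqrt(13n)) ∫_{−∞}^{∞} e^(−u^2) du = sqrt(π/(13n)).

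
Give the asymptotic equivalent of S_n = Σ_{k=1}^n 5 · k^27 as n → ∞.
S_n ~ 5 · n^28 / 28

By integral comparison (Euler-Maclaurin), Σ_{k=1}^n 5 · k^27 = 5 · ∫_0^n x^27 dx + O(n^27) = 5 · n^28/28 + O(n^27). (Equivalently, Faulhaber's formula gives the same leading term.)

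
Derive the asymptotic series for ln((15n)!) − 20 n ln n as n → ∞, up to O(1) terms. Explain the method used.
ln((15n)!) − 20 n ln n = −5 n ln n + 15(ln 15 − 1) n + (1/2) ln(2π·15n) + O(1/n)

Stirling: ln((15n)!) = 15n ln(15n) − 15n + (1/2) ln(2π·15n) + O(1/n).
Expand 15n ln(15n) = 15n (ln n + ln 15) = 15n ln n + 15n ln 15.
Subtract 20n ln n: leading term is (15 − 20) n ln n = −5 n ln n. The next term is 15n ln 15 − 15n = 15(ln 15 − 1) n. Then the (1/2) ln(2π·15n) correction.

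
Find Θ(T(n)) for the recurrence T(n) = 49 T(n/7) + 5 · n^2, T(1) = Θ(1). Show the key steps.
T(n) = Θ(n^2 log n)

log_7 49 = 2, and f(n) = 5 · n^2 = Θ(n^(log_7 49)). This is Case 2 of the master theorem: T(n) = Θ(f(n) · log n) = Θ(n^2 log n).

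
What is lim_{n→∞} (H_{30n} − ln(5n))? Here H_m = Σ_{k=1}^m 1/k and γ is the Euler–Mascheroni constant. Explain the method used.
lim = ln 6 + γ

By Euler-Maclaurin, H_m = ln m + γ + O(1/m). So
  H_{30n} − ln(5n) = ln(30n) + γ − ln(5n) + O(1/n)
                       = ln(30/5) + γ + O(1/n).
Hence the limit is ln(30/5) + γ (= ln 6).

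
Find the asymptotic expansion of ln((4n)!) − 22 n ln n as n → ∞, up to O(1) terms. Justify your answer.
ln((4n)!) − 22 n ln n = −18 n ln n + 4(ln 4 − 1) n + (1/2) ln(2π·4n) + O(1/n)

Stirling: ln((4n)!) = 4n ln(4n) − 4n + (1/2) ln(2π·4n) + O(1/n).
Expand 4n ln(4n) = 4n (ln n + ln 4) = 4n ln n + 4n ln 4.
Subtract 22n ln n: leading term is (4 − 22) n ln n = −18 n ln n. The next term is 4n ln 4 − 4n = 4(ln 4 − 1) n. Then the (1/2) ln(2π·4n) correction.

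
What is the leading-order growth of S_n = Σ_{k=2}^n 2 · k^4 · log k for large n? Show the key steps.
S_n ~ 2 · n^5 log n / 5 − 2 · n^5 / 25

By integral comparison, S_n = ∫_1^n 2 · x^4 · log x dx + O(n^4 · log n). For the integral, ∫ x^4 log x dx = n^5 log n / 5 − n^5/25 (integration by parts). Hence S_n ~ 2 · n^5 log n / 5 − 2 · n^5 / 25.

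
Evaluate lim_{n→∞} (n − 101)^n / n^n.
lim = e^(−101)

Rewrite as (1 − 101/n)^(n). By the standard limit (1 + x/n)^n → e^x, we have (1 − 101/n)^n → e^(−101), and raising to the 1st power gives e^(−101).
More precisely, ln[(1 − 101/n)^(n)] = n · ln(1 − 101/n) = n · (-101/n + O(1/n^2)) = -101 + O(1/n) → -101.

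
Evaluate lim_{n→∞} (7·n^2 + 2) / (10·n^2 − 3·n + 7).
lim = 7/10

For large n the leading n^2 terms dominate both numerator and denominator. Dividing top and bottom by n^2, every other term tends to 0, leaving 7/10.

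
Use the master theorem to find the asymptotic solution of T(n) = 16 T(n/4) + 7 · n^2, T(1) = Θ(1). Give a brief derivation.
T(n) = Θ(n^2 log n)

log_4 16 = 2, and f(n) = 7 · n^2 = Θ(n^(log_4 16)). This is Case 2 of the master theorem: T(n) = Θ(f(n) · log n) = Θ(n^2 log n).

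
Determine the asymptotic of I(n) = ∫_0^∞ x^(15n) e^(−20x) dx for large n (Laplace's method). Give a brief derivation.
I(n) ~ (sqrt(2π·15n) / 20) · (15n/(20e))^(15n)

Write the integrand as exp(15n ln x − 20x) and set f(x) = 15n ln x − 20x. Then f'(x) = 15n/x − 20 = 0 at x* = 15n/20, and f''(x*) = −15n/x*^2 = −20^2/(15n). Laplace's method (interior maximum) gives
  I(n) ~ e^(f(x*)) · sqrt(2π / |f''(x*)|)
        = exp(15n ln(15n/20) − 15n) · sqrt(2π · 15n / 20^2)
        = (15n/20)^(15n) e^(−15n) · sqrt(2π·15n) / 20
        = (sqrt(2π·15n) / 20) · (15n/(20e))^(15n).
This matches Γ(15n+1)/20^(15n+1) with Stirling applied to Γ.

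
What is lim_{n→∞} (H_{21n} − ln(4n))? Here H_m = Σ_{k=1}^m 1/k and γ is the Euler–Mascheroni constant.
lim = ln(21/4) + γ

By Euler-Maclaurin, H_m = ln m + γ + O(1/m). So
  H_{21n} − ln(4n) = ln(21n) + γ − ln(4n) + O(1/n)
                       = ln(21/4) + γ + O(1/n).
Hence the limit is ln(21/4) + γ.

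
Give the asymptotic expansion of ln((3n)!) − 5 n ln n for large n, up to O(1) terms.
ln((3n)!) − 5 n ln n = −2 n ln n + 3(ln 3 − 1) n + (1/2) ln(2π·3n) + O(1/n)

Stirling: ln((3n)!) = 3n ln(3n) − 3n + (1/2) ln(2π·3n) + O(1/n).
Expand 3n ln(3n) = 3n (ln n + ln 3) = 3n ln n + 3n ln 3.
Subtract 5n ln n: leading term is (3 − 5) n ln n = −2 n ln n. The next term is 3n ln 3 − 3n = 3(ln 3 − 1) n. Then the (1/2) ln(2π·3n) correction.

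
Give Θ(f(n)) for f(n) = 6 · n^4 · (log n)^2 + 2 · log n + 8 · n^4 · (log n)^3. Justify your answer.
f(n) ∈ Θ(n^4 · (log n)^3)

Compare the terms by growth order. For large n, n^a · (log n)^b dominates n^a' · (log n)^b' iff a > a', or (a = a' and b > b'). Ranking the 3 terms shows the dominant one is 8 · n^4 · (log n)^3. Hence f(n) ∈ Θ(n^4 · (log n)^3).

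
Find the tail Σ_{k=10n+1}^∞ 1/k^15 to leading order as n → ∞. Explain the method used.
Σ_{k>10n} 1/k^15 ~ 1/(14 · (10n)^14)

Compare to the integral: ∫_{10n}^∞ x^(−15) dx = [−x^(−14)/14]_{10n}^∞ = 1/((15−1)·(10n)^14). Euler-Maclaurin then gives
  Σ_{k>10n} 1/k^15 = ∫_{10n}^∞ dx/x^15 − 1/(2·(10n)^15) + O(1/(10n)^16).
(Equivalently this is ζ(15) − Σ_{k≤10n} 1/k^15.)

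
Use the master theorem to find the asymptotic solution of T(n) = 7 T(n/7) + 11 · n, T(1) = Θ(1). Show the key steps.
T(n) = Θ(n log n)

log_7 7 = 1, and f(n) = 11 · n = Θ(n^(log_7 7)). This is Case 2 of the master theorem: T(n) = Θ(f(n) · log n) = Θ(n log n).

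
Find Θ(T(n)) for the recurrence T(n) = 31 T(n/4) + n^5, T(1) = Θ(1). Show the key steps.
T(n) = Θ(n^5)

log_4 31 ≈ 2.477. f(n) = n^5 dominates n^(log_4 31) since 5 > 2.477, and the regularity condition a·f(n/b) = 31·(n/4)^5 = (31/1024)·n^5 ≤ c·f(n) holds with c = 31/1024 ≈ 0.0303 < 1. So this is Case 3: T(n) = Θ(f(n)) = Θ(n^5).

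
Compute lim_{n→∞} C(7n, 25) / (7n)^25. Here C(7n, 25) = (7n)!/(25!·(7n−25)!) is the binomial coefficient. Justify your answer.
lim = 1/25! = 1/15511210043330985984000000

With N = 7n → ∞: C(N, 25) / N^25 = [N(N−1)…(N−24)] / (25! · N^25) = (1/25!) · 1 · (1 − 1/(7n)) · … · (1 − 24/(7n)). Each factor → 1 as N → ∞, so the limit is 1/25! = 1/15511210043330985984000000.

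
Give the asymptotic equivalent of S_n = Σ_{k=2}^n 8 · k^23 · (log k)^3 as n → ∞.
S_n ~ n^24 · (log n)^3 / 3

By integral comparison, S_n = ∫_1^n 8 · x^23 · (log x)^3 dx + O(n^23 · (log n)^3). For the integral, the leading term of ∫_1^n x^23 (log x)^3 dx is n^24/24 · (log n)^3 (by repeated integration by parts; each step lowers the log-exponent and produces a relatively O(1/log n) correction). Hence S_n ~ n^24 · (log n)^3 / 3.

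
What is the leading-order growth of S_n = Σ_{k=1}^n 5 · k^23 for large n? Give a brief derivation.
S_n ~ 5 · n^24 / 24

By integral comparison (Euler-Maclaurin), Σ_{k=1}^n 5 · k^23 = 5 · ∫_0^n x^23 dx + O(n^23) = 5 · n^24/24 + O(n^23). (Equivalently, Faulhaber's formula gives the same leading term.)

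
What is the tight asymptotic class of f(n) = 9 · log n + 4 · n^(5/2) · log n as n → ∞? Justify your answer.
f(n) ∈ Θ(n^(5/2) · log n)

Compare the terms by growth order. For large n, n^a · (log n)^b dominates n^a' · (log n)^b' iff a > a', or (a = a' and b > b'). Ranking the 2 terms shows the dominant one is 4 · n^(5/2) · log n. Hence f(n) ∈ Θ(n^(5/2) · log n).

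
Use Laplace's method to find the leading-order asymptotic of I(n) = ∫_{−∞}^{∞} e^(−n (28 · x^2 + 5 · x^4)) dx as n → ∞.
I(n) ~ sqrt(π/(28n))

φ(x) = 28 · x^2 + 5 · x^4 has its unique global minimum at x* = 0 (since φ'(x) = 56x + 20x^3 = 0 only at x = 0 for real x with both coefficients positive, and φ → ∞ as |x| → ∞). At x* = 0, φ(0) = 0 and φ''(0) = 56. Laplace's method then gives
  I(n) ~ sqrt(2π / (n · φ''(0))) · e^(−n φ(0)) = sqrt(2π / (56n)) = sqrt(π/(28n)).
The 5 · x^4 term contributes only at subleading order (an O(1/n) relative correction).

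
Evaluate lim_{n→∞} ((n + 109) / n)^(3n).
lim = e^327

Rewrite as (1 + 109/n)^(3n). By the standard limit (1 + x/n)^n → e^x, we have (1 + 109/n)^n → e^109, and raising to the 3rd power gives e^327.
More precisely, ln[(1 + 109/n)^(3n)] = 3n · ln(1 + 109/n) = 3n · (109/n + O(1/n^2)) = 327 + O(1/n) → 327.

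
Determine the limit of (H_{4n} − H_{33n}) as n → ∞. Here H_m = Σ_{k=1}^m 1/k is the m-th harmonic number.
lim = ln(4/33)

Euler-Maclaurin gives H_m = ln m + γ + 1/(2m) + O(1/m^2). The γ and O(1/m) terms cancel in the difference:
  H_{4n} − H_{33n} = ln(4n) − ln(33n) + O(1/n) = ln(4/33) + O(1/n).
Hence the limit is ln(4/33).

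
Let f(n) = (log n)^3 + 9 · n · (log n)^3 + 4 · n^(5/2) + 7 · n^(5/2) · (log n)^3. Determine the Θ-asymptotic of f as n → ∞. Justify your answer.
f(n) ∈ Θ(n^(5/2) · (log n)^3)

Compare the terms by growth order. For large n, n^a · (log n)^b dominates n^a' · (log n)^b' iff a > a', or (a = a' and b > b'). Ranking the 4 terms shows the dominant one is 7 · n^(5/2) · (log n)^3. Hence f(n) ∈ Θ(n^(5/2) · (log n)^3).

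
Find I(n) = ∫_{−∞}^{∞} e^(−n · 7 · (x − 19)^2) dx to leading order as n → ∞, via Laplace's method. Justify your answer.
I(n) = sqrt(π/(7n))

Here φ(x) = 7 · (x − 19)^2 has its unique minimum at x* = 19 with φ(x*) = 0 and φ''(x*) = 14. Laplace's method gives
  I(n) ~ e^(−n φ(x*)) · sqrt(2π / (n · φ''(x*))) = sqrt(2π / (14n)) = sqrt(π/(7n)).
This is exact: substituting u = (x − 19)·sqrt(7n) gives I(n) = (1/sqrt(7n)) ∫_{−∞}^{∞} e^(−u^2) du = sqrt(π/(7n)).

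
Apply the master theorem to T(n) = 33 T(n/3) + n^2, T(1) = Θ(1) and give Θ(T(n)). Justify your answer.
T(n) = Θ(n^(log_3 33))

Master theorem: compare f(n) = n^2 to n^(log_3 33) where log_3 33 ≈ 3.183. Since 2 < log_3 33, we have f(n) = O(n^(log_3 33 − ε)) for some ε > 0 — Case 1. Hence T(n) = Θ(n^(log_3 33)).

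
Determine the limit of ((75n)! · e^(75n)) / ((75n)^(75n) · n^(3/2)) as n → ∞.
lim = 0

Stirling: (75n)! ~ sqrt(2π·75n) · (75n/e)^(75n). Hence
  (75n)! · e^(75n) / (75n)^(75n) ~ sqrt(2π·75n).
Dividing by n^(3/2): sqrt(2π·75n) / n^(3/2) = sqrt(2π·75) · n^((1−3)/2), so the expression behaves like sqrt(2π·75) · n^((1−3)/2) → 0.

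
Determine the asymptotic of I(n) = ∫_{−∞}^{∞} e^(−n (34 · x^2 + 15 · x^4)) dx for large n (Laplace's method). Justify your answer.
I(n) ~ sqrt(π/(34n))

φ(x) = 34 · x^2 + 15 · x^4 has its unique global minimum at x* = 0 (since φ'(x) = 68x + 60x^3 = 0 only at x = 0 for real x with both coefficients positive, and φ → ∞ as |x| → ∞). At x* = 0, φ(0) = 0 and φ''(0) = 68. Laplace's method then gives
  I(n) ~ sqrt(2π / (n · φ''(0))) · e^(−n φ(0)) = sqrt(2π / (68n)) = sqrt(π/(34n)).
The 15 · x^4 term contributes only at subleading order (an O(1/n) relative correction).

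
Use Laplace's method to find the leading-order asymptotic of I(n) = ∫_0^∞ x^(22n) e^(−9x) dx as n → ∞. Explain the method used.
I(n) ~ (sqrt(2π·22n) / 9) · (22n/(9e))^(22n)

Write the integrand as exp(22n ln x − 9x) and set f(x) = 22n ln x − 9x. Then f'(x) = 22n/x − 9 = 0 at x* = 22n/9, and f''(x*) = −22n/x*^2 = −9^2/(22n). Laplace's method (interior maximum) gives
  I(n) ~ e^(f(x*)) · sqrt(2π / |f''(x*)|)
        = exp(22n ln(22n/9) − 22n) · sqrt(2π · 22n / 9^2)
        = (22n/9)^(22n) e^(−22n) · sqrt(2π·22n) / 9
        = (sqrt(2π·22n) / 9) · (22n/(9e))^(22n).
This matches Γ(22n+1)/9^(22n+1) with Stirling applied to Γ.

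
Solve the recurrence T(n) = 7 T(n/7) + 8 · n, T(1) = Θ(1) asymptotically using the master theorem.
T(n) = Θ(n log n)

log_7 7 = 1, and f(n) = 8 · n = Θ(n^(log_7 7)). This is Case 2 of the master theorem: T(n) = Θ(f(n) · log n) = Θ(n log n).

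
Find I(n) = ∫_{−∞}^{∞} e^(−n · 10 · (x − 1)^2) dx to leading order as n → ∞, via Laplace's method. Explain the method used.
I(n) = sqrt(π/(10n))

Here φ(x) = 10 · (x − 1)^2 has its unique minimum at x* = 1 with φ(x*) = 0 and φ''(x*) = 20. Laplace's method gives
  I(n) ~ e^(−n φ(x*)) · sqrt(2π / (n · φ''(x*))) = sqrt(2π / (20n)) = sqrt(π/(10n)).
This is exact: substituting u = (x − 1)·sqrt(10n) gives I(n) = (1/sqrt(10n)) ∫_{−∞}^{∞} e^(−u^2) du = sqrt(π/(10n)).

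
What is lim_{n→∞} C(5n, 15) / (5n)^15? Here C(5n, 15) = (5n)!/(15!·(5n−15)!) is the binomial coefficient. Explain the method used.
lim = 1/15! = 1/1307674368000

With N = 5n → ∞: C(N, 15) / N^15 = [N(N−1)…(N−14)] / (15! · N^15) = (1/15!) · 1 · (1 − 1/(5n)) · … · (1 − 14/(5n)). Each factor → 1 as N → ∞, so the limit is 1/15! = 1/1307674368000.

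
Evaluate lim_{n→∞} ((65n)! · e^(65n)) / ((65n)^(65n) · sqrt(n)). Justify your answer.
lim = sqrt(2π·65)

Stirling: (65n)! ~ sqrt(2π·65n) · (65n/e)^(65n). Hence
  (65n)! · e^(65n) / (65n)^(65n) ~ sqrt(2π·65n).
Dividing by sqrt(n): sqrt(2π·65n) / sqrt(n) = sqrt(2π·65) · n^((1−1)/2), so the limit is sqrt(2π·65).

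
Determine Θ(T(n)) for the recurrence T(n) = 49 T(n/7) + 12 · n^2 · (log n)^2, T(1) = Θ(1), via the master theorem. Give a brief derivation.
T(n) = Θ(n^2 · (log n)^3)

Here log_7 49 = 2 and f(n) = 12 · n^2 · (log n)^2 = Θ(n^(log_7 49) · (log n)^2). This is the extended Case 2 of the master theorem (f matches the critical exponent up to log factors), giving T(n) = Θ(n^(log_7 49) · (log n)^(2+1)) = Θ(n^2 · (log n)^3).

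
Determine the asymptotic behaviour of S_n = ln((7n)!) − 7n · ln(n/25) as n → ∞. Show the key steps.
S_n ~ 7n · (ln 175 − 1) + O(ln n)

Stirling: ln((7n)!) = 7n ln(7n) − 7n + O(ln n).
  S_n = 7n ln(7n) − 7n − 7n ln(n/25) + O(ln n)
      = 7n ln(7n) − 7n ln n + 7n ln 25 − 7n + O(ln n)
      = 7n ln 7 + 7n ln 25 − 7n + O(ln n)
      = 7n (ln 175 − 1) + O(ln n).
Numerically ln(175) − 1 ≈ 4.1648.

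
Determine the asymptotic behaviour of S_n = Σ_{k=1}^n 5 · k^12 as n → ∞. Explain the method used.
S_n ~ 5 · n^13 / 13

By integral comparison (Euler-Maclaurin), Σ_{k=1}^n 5 · k^12 = 5 · ∫_0^n x^12 dx + O(n^12) = 5 · n^13/13 + O(n^12). (Equivalently, Faulhaber's formula gives the same leading term.)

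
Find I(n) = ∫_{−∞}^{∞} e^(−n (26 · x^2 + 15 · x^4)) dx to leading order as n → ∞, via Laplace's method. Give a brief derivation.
I(n) ~ sqrt(π/(26n))

φ(x) = 26 · x^2 + 15 · x^4 has its unique global minimum at x* = 0 (since φ'(x) = 52x + 60x^3 = 0 only at x = 0 for real x with both coefficients positive, and φ → ∞ as |x| → ∞). At x* = 0, φ(0) = 0 and φ''(0) = 52. Laplace's method then gives
  I(n) ~ sqrt(2π / (n · φ''(0))) · e^(−n φ(0)) = sqrt(2π / (52n)) = sqrt(π/(26n)).
The 15 · x^4 term contributes only at subleading order (an O(1/n) relative correction).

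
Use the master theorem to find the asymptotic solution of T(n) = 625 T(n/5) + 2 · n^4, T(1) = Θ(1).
T(n) = Θ(n^4 log n)

log_5 625 = 4, and f(n) = 2 · n^4 = Θ(n^(log_5 625)). This is Case 2 of the master theorem: T(n) = Θ(f(n) · log n) = Θ(n^4 log n).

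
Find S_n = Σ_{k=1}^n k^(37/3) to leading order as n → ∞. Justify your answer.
S_n ~ (3/40) · n^(40/3)

Integral comparison: Σ_{k=1}^n k^(37/3) = ∫_0^n x^(37/3) dx + O(n^(37/3)). The integral is n^(1 + 37/3) / (1 + 37/3) = n^((37+3)/3) / ((37+3)/3) = (3/40) · n^(40/3).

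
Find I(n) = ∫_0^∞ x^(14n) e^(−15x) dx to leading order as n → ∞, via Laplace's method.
I(n) ~ (sqrt(2π·14n) / 15) · (14n/(15e))^(14n)

Write the integrand as exp(14n ln x − 15x) and set f(x) = 14n ln x − 15x. Then f'(x) = 14n/x − 15 = 0 at x* = 14n/15, and f''(x*) = −14n/x*^2 = −15^2/(14n). Laplace's method (interior maximum) gives
  I(n) ~ e^(f(x*)) · sqrt(2π / |f''(x*)|)
        = exp(14n ln(14n/15) − 14n) · sqrt(2π · 14n / 15^2)
        = (14n/15)^(14n) e^(−14n) · sqrt(2π·14n) / 15
        = (sqrt(2π·14n) / 15) · (14n/(15e))^(14n).
This matches Γ(14n+1)/15^(14n+1) with Stirling applied to Γ.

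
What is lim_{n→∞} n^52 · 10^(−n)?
lim = 0

Exponentials with base > 1 dominate every fixed polynomial: for any fixed c, n^c / 10^n → 0 as n → ∞ (e.g. by the ratio test, or by writing 10^n = e^(n ln 10) and noting e^(n ln 10) / n^c → ∞). Hence n^52 · 10^(−n) = n^52 / 10^n → 0.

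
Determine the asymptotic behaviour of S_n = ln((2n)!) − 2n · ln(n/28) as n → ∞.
S_n ~ 2n · (ln 56 − 1) + O(ln n)

Stirling: ln((2n)!) = 2n ln(2n) − 2n + O(ln n).
  S_n = 2n ln(2n) − 2n − 2n ln(n/28) + O(ln n)
      = 2n ln(2n) − 2n ln n + 2n ln 28 − 2n + O(ln n)
      = 2n ln 2 + 2n ln 28 − 2n + O(ln n)
      = 2n (ln 56 − 1) + O(ln n).
Numerically ln(56) − 1 ≈ 3.0254.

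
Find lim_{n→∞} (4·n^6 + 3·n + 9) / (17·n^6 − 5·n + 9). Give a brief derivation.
lim = 4/17

For large n the leading n^6 terms dominate both numerator and denominator. Dividing top and bottom by n^6, every other term tends to 0, leaving 4/17.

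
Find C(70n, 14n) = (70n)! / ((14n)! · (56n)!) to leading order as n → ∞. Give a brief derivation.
C(70n, 14n) ~ (3125/256)^(14n) · sqrt(5/(8π·14n))

Write N = 14n. Apply Stirling to each factorial:
  (5N)! ~ sqrt(2π·5N) · (5N/e)^(5N),
  N! ~ sqrt(2π N) · (N/e)^N,
  (4N)! ~ sqrt(2π·4N) · (4N/e)^(4N).
The exponential factors combine to (5N)^(5N) / (N^N · (4N)^(4N)) = 5^(5N)/4^(4N) = (5^5/4^4)^N = (3125/256)^N.
The square-root prefactors combine to sqrt(2π·5N) / (sqrt(2π N)·sqrt(2π·4N)) = sqrt(5 / (2π·4·N)) = sqrt(5/(8π·14n)).
Substituting N = 14n: C(70n, 14n) ~ (3125/256)^(14n) · sqrt(5/(8π·14n)).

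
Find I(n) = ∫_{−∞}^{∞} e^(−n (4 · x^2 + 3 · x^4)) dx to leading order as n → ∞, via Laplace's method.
I(n) ~ sqrt(π/(4n))

φ(x) = 4 · x^2 + 3 · x^4 has its unique global minimum at x* = 0 (since φ'(x) = 8x + 12x^3 = 0 only at x = 0 for real x with both coefficients positive, and φ → ∞ as |x| → ∞). At x* = 0, φ(0) = 0 and φ''(0) = 8. Laplace's method then gives
  I(n) ~ sqrt(2π / (n · φ''(0))) · e^(−n φ(0)) = sqrt(2π / (8n)) = sqrt(π/(4n)).
The 3 · x^4 term contributes only at subleading order (an O(1/n) relative correction).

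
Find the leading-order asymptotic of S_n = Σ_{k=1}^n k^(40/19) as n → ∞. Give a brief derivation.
S_n ~ (19/59) · n^(59/19)

Integral comparison: Σ_{k=1}^n k^(40/19) = ∫_0^n x^(40/19) dx + O(n^(40/19)). The integral is n^(1 + 40/19) / (1 + 40/19) = n^((40+19)/19) / ((40+19)/19) = (19/59) · n^(59/19).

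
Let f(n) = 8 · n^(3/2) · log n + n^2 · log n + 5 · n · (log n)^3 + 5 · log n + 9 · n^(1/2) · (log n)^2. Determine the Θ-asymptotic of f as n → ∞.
f(n) ∈ Θ(n^2 · log n)

Compare the terms by growth order. For large n, n^a · (log n)^b dominates n^a' · (log n)^b' iff a > a', or (a = a' and b > b'). Ranking the 5 terms shows the dominant one is n^2 · log n. Hence f(n) ∈ Θ(n^2 · log n).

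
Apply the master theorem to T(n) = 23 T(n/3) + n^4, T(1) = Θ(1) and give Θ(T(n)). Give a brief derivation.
T(n) = Θ(n^4)

log_3 23 ≈ 2.854. f(n) = n^4 dominates n^(log_3 23) since 4 > 2.854, and the regularity condition a·f(n/b) = 23·(n/3)^4 = (23/81)·n^4 ≤ c·f(n) holds with c = 23/81 ≈ 0.284 < 1. So this is Case 3: T(n) = Θ(f(n)) = Θ(n^4).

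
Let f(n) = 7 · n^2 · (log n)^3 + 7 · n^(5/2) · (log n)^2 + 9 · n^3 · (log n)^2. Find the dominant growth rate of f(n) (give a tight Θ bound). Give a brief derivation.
f(n) ∈ Θ(n^3 · (log n)^2)

Compare the terms by growth order. For large n, n^a · (log n)^b dominates n^a' · (log n)^b' iff a > a', or (a = a' and b > b'). Ranking the 3 terms shows the dominant one is 9 · n^3 · (log n)^2. Hence f(n) ∈ Θ(n^3 · (log n)^2).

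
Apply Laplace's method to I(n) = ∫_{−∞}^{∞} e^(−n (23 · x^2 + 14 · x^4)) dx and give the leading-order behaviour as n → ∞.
I(n) ~ sqrt(π/(23n))

φ(x) = 23 · x^2 + 14 · x^4 has its unique global minimum at x* = 0 (since φ'(x) = 46x + 56x^3 = 0 only at x = 0 for real x with both coefficients positive, and φ → ∞ as |x| → ∞). At x* = 0, φ(0) = 0 and φ''(0) = 46. Laplace's method then gives
  I(n) ~ sqrt(2π / (n · φ''(0))) · e^(−n φ(0)) = sqrt(2π / (46n)) = sqrt(π/(23n)).
The 14 · x^4 term contributes only at subleading order (an O(1/n) relative correction).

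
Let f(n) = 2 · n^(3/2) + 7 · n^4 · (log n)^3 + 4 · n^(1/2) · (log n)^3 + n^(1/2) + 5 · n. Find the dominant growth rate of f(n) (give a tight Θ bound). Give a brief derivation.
f(n) ∈ Θ(n^4 · (log n)^3)

Compare the terms by growth order. For large n, n^a · (log n)^b dominates n^a' · (log n)^b' iff a > a', or (a = a' and b > b'). Ranking the 5 terms shows the dominant one is 7 · n^4 · (log n)^3. Hence f(n) ∈ Θ(n^4 · (log n)^3).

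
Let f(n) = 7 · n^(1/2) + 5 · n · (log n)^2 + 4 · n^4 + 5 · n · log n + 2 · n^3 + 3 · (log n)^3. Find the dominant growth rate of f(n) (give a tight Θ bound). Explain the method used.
f(n) ∈ Θ(n^4)

Compare the terms by growth order. For large n, n^a · (log n)^b dominates n^a' · (log n)^b' iff a > a', or (a = a' and b > b'). Ranking the 6 terms shows the dominant one is 4 · n^4. Hence f(n) ∈ Θ(n^4).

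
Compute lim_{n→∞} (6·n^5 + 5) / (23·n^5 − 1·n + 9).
lim = 6/23

For large n the leading n^5 terms dominate both numerator and denominator. Dividing top and bottom by n^5, every other term tends to 0, leaving 6/23.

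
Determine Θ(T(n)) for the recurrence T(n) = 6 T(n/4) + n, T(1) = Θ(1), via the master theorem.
T(n) = Θ(n^(log_4 6))

Master theorem: compare f(n) = n to n^(log_4 6) where log_4 6 ≈ 1.292. Since 1 < log_4 6, we have f(n) = O(n^(log_4 6 − ε)) for some ε > 0 — Case 1. Hence T(n) = Θ(n^(log_4 6)).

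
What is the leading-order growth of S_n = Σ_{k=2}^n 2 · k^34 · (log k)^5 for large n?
S_n ~ 2 · n^35 · (log n)^5 / 35

By integral comparison, S_n = ∫_1^n 2 · x^34 · (log x)^5 dx + O(n^34 · (log n)^5). For the integral, the leading term of ∫_1^n x^34 (log x)^5 dx is n^35/35 · (log n)^5 (by repeated integration by parts; each step lowers the log-exponent and produces a relatively O(1/log n) correction). Hence S_n ~ 2 · n^35 · (log n)^5 / 35.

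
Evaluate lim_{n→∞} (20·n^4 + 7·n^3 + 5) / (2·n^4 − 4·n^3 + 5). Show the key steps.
lim = 20/2 = 10

For large n the leading n^4 terms dominate both numerator and denominator. Dividing top and bottom by n^4, every other term tends to 0, leaving 20/2 = 10.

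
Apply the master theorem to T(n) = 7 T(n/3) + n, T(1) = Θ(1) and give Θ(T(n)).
T(n) = Θ(n^(log_3 7))

Master theorem: compare f(n) = n to n^(log_3 7) where log_3 7 ≈ 1.771. Since 1 < log_3 7, we have f(n) = O(n^(log_3 7 − ε)) for some ε > 0 — Case 1. Hence T(n) = Θ(n^(log_3 7)).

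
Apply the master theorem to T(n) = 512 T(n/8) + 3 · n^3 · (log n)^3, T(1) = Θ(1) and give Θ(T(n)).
T(n) = Θ(n^3 · (log n)^4)

Here log_8 512 = 3 and f(n) = 3 · n^3 · (log n)^3 = Θ(n^(log_8 512) · (log n)^3). This is the extended Case 2 of the master theorem (f matches the critical exponent up to log factors), giving T(n) = Θ(n^(log_8 512) · (log n)^(3+1)) = Θ(n^3 · (log n)^4).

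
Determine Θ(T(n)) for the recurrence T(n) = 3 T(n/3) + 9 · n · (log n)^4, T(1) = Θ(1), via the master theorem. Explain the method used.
T(n) = Θ(n · (log n)^5)

Here log_3 3 = 1 and f(n) = 9 · n · (log n)^4 = Θ(n^(log_3 3) · (log n)^4). This is the extended Case 2 of the master theorem (f matches the critical exponent up to log factors), giving T(n) = Θ(n^(log_3 3) · (log n)^(4+1)) = Θ(n · (log n)^5).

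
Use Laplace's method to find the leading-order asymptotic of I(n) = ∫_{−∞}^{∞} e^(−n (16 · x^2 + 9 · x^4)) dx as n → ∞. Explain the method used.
I(n) ~ sqrt(π/(16n))

φ(x) = 16 · x^2 + 9 · x^4 has its unique global minimum at x* = 0 (since φ'(x) = 32x + 36x^3 = 0 only at x = 0 for real x with both coefficients positive, and φ → ∞ as |x| → ∞). At x* = 0, φ(0) = 0 and φ''(0) = 32. Laplace's method then gives
  I(n) ~ sqrt(2π / (n · φ''(0))) · e^(−n φ(0)) = sqrt(2π / (32n)) = sqrt(π/(16n)).
The 9 · x^4 term contributes only at subleading order (an O(1/n) relative correction).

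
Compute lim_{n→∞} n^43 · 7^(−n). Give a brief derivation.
lim = 0

Exponentials with base > 1 dominate every fixed polynomial: for any fixed c, n^c / 7^n → 0 as n → ∞ (e.g. by the ratio test, or by writing 7^n = e^(n ln 7) and noting e^(n ln 7) / n^c → ∞). Hence n^43 · 7^(−n) = n^43 / 7^n → 0.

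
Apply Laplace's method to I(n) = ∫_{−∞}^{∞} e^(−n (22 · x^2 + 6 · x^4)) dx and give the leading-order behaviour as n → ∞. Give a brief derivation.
I(n) ~ sqrt(π/(22n))

φ(x) = 22 · x^2 + 6 · x^4 has its unique global minimum at x* = 0 (since φ'(x) = 44x + 24x^3 = 0 only at x = 0 for real x with both coefficients positive, and φ → ∞ as |x| → ∞). At x* = 0, φ(0) = 0 and φ''(0) = 44. Laplace's method then gives
  I(n) ~ sqrt(2π / (n · φ''(0))) · e^(−n φ(0)) = sqrt(2π / (44n)) = sqrt(π/(22n)).
The 6 · x^4 term contributes only at subleading order (an O(1/n) relative correction).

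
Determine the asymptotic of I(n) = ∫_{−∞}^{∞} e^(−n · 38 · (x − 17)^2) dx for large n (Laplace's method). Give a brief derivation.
I(n) = sqrt(π/(38n))

Here φ(x) = 38 · (x − 17)^2 has its unique minimum at x* = 17 with φ(x*) = 0 and φ''(x*) = 76. Laplace's method gives
  I(n) ~ e^(−n φ(x*)) · sqrt(2π / (n · φ''(x*))) = sqrt(2π / (76n)) = sqrt(π/(38n)).
This is exact: substituting u = (x − 17)·sqrt(38n) gives I(n) = (1/sqrt(38n)) ∫_{−∞}^{∞} e^(−u^2) du = sqrt(π/(38n)).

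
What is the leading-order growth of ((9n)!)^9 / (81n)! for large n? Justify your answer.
((9n)!)^9/(81n)! ~ ((2π·9n)^(8/2) / 3) · 9^(−9·9n)  →  0

Write N = 9n. Stirling: N! ~ sqrt(2π N)(N/e)^N and (9N)! ~ sqrt(2π·9N)·(9N/e)^(9N).
  (N!)^9/(9N)! ~ (2π N)^(9/2) (N/e)^(9N) / [sqrt(2π·9N) (9N/e)^(9N)]
     = (2π N)^(9/2) / sqrt(2π·9N) · (N/(9N))^(9N)
     = (2π N)^((9−1)/2) / 3 · 9^(−9N).
Since 9^9 > 1, the factor 9^(−9N) decays exponentially, so the ratio → 0. Substituting N = 9n gives the stated form.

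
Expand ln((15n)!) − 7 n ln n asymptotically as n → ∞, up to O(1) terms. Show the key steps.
ln((15n)!) − 7 n ln n = 8 n ln n + 15(ln 15 − 1) n + (1/2) ln(2π·15n) + O(1/n)

Stirling: ln((15n)!) = 15n ln(15n) − 15n + (1/2) ln(2π·15n) + O(1/n).
Expand 15n ln(15n) = 15n (ln n + ln 15) = 15n ln n + 15n ln 15.
Subtract 7n ln n: leading term is (15 − 7) n ln n = 8 n ln n. The next term is 15n ln 15 − 15n = 15(ln 15 − 1) n. Then the (1/2) ln(2π·15n) correction.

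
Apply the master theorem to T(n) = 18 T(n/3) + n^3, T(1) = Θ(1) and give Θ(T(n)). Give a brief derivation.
T(n) = Θ(n^3)

log_3 18 ≈ 2.631. f(n) = n^3 dominates n^(log_3 18) since 3 > 2.631, and the regularity condition a·f(n/b) = 18·(n/3)^3 = (18/27)·n^3 ≤ c·f(n) holds with c = 18/27 ≈ 0.667 < 1. So this is Case 3: T(n) = Θ(f(n)) = Θ(n^3).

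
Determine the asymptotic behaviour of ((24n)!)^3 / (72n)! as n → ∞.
((24n)!)^3/(72n)! ~ ((2π·24n)^(2/2) / sqrt(3)) · 3^(−3·24n)  →  0

Write N = 24n. Stirling: N! ~ sqrt(2π N)(N/e)^N and (3N)! ~ sqrt(2π·3N)·(3N/e)^(3N).
  (N!)^3/(3N)! ~ (2π N)^(3/2) (N/e)^(3N) / [sqrt(2π·3N) (3N/e)^(3N)]
     = (2π N)^(3/2) / sqrt(2π·3N) · (N/(3N))^(3N)
     = (2π N)^((3−1)/2) / sqrt(3) · 3^(−3N).
Since 3^3 > 1, the factor 3^(−3N) decays exponentially, so the ratio → 0. Substituting N = 24n gives the stated form.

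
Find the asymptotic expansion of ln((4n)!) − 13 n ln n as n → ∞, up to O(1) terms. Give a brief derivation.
ln((4n)!) − 13 n ln n = −9 n ln n + 4(ln 4 − 1) n + (1/2) ln(2π·4n) + O(1/n)

Stirling: ln((4n)!) = 4n ln(4n) − 4n + (1/2) ln(2π·4n) + O(1/n).
Expand 4n ln(4n) = 4n (ln n + ln 4) = 4n ln n + 4n ln 4.
Subtract 13n ln n: leading term is (4 − 13) n ln n = −9 n ln n. The next term is 4n ln 4 − 4n = 4(ln 4 − 1) n. Then the (1/2) ln(2π·4n) correction.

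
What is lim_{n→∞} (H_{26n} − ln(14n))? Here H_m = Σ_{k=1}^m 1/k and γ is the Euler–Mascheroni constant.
lim = ln(13/7) + γ

By Euler-Maclaurin, H_m = ln m + γ + O(1/m). So
  H_{26n} − ln(14n) = ln(26n) + γ − ln(14n) + O(1/n)
                       = ln(26/14) + γ + O(1/n).
Hence the limit is ln(26/14) + γ (= ln(13/7)).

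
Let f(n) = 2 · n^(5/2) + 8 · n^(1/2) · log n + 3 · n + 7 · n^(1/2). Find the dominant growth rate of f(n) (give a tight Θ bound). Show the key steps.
f(n) ∈ Θ(n^(5/2))

Compare the terms by growth order. For large n, n^a · (log n)^b dominates n^a' · (log n)^b' iff a > a', or (a = a' and b > b'). Ranking the 4 terms shows the dominant one is 2 · n^(5/2). Hence f(n) ∈ Θ(n^(5/2)).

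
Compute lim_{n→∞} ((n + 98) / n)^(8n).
lim = e^784

Rewrite as (1 + 98/n)^(8n). By the standard limit (1 + x/n)^n → e^x, we have (1 + 98/n)^n → e^98, and raising to the 8th power gives e^784.
More precisely, ln[(1 + 98/n)^(8n)] = 8n · ln(1 + 98/n) = 8n · (98/n + O(1/n^2)) = 784 + O(1/n) → 784.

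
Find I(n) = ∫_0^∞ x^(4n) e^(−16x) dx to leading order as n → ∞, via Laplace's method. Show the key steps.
I(n) ~ (sqrt(2π·4n) / 16) · (4n/(16e))^(4n)

Write the integrand as exp(4n ln x − 16x) and set f(x) = 4n ln x − 16x. Then f'(x) = 4n/x − 16 = 0 at x* = 4n/16, and f''(x*) = −4n/x*^2 = −16^2/(4n). Laplace's method (interior maximum) gives
  I(n) ~ e^(f(x*)) · sqrt(2π / |f''(x*)|)
        = exp(4n ln(4n/16) − 4n) · sqrt(2π · 4n / 16^2)
        = (4n/16)^(4n) e^(−4n) · sqrt(2π·4n) / 16
        = (sqrt(2π·4n) / 16) · (4n/(16e))^(4n).
This matches Γ(4n+1)/16^(4n+1) with Stirling applied to Γ.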